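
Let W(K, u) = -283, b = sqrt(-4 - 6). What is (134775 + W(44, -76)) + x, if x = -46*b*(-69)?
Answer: 134492 + 3174*I*sqrt(10) ≈ 1.3449e+5 + 10037.0*I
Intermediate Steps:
b = I*sqrt(10) (b = sqrt(-10) = I*sqrt(10) ≈ 3.1623*I)
x = 3174*I*sqrt(10) (x = -46*I*sqrt(10)*(-69) = 3174*I*sqrt(10) ≈ 10037.0*I)
(134775 + W(44, -76)) + x = (134775 - 283) + 3174*I*sqrt(10) = 134492 + 3174*I*sqrt(10)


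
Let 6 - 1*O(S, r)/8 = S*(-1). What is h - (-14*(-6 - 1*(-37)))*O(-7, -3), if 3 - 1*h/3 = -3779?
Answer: 7874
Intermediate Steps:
h = 11346 (h = 9 - 3*(-3779) = 9 + 11337 = 11346)
O(S, r) = 48 + 8*S (O(S, r) = 48 - 8*S*(-1) = 48 - (-8)*S = 48 + 8*S)
h - (-14*(-6 - 1*(-37)))*O(-7, -3) = 11346 - (-14*(-6 - 1*(-37)))*(48 + 8*(-7)) = 11346 - (-14*(-6 + 37))*(48 - 56) = 11346 - (-14*31)*(-8) = 11346 - (-434)*(-8) = 11346 - 1*3472 = 11346 - 3472 = 7874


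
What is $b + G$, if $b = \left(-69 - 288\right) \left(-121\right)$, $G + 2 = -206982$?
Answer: $-163787$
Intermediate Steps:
$G = -206984$ ($G = -2 - 206982 = -206984$)
$b = 43197$ ($b = \left(-357\right) \left(-121\right) = 43197$)
$b + G = 43197 - 206984 = -163787$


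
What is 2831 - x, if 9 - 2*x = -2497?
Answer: 1578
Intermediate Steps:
x = 1253 (x = 9/2 - ½*(-2497) = 9/2 + 2497/2 = 1253)
2831 - x = 2831 - 1*1253 = 2831 - 1253 = 1578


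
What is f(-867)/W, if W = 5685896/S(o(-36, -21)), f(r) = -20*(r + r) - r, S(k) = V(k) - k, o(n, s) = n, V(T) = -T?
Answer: 319923/710737 ≈ 0.45013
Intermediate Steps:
S(k) = -2*k (S(k) = -k - k = -2*k)
f(r) = -41*r (f(r) = -40*r - r = -41*r)
W = 710737/9 (W = 5685896/((-2*(-36))) = 5685896/72 = 5685896*(1/72) = 710737/9 ≈ 78971.)
f(-867)/W = (-41*(-867))/(710737/9) = 35547*(9/710737) = 319923/710737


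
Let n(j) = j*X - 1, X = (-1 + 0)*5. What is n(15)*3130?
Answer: -237880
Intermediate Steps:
X = -5 (X = -1*5 = -5)
n(j) = -1 - 5*j (n(j) = j*(-5) - 1 = -5*j - 1 = -1 - 5*j)
n(15)*3130 = (-1 - 5*15)*3130 = (-1 - 75)*3130 = -76*3130 = -237880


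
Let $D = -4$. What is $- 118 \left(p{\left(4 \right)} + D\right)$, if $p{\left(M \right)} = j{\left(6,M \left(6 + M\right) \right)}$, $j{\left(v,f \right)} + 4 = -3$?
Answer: $1298$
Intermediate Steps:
$j{\left(v,f \right)} = -7$ ($j{\left(v,f \right)} = -4 - 3 = -7$)
$p{\left(M \right)} = -7$
$- 118 \left(p{\left(4 \right)} + D\right) = - 118 \left(-7 - 4\right) = \left(-118\right) \left(-11\right) = 1298$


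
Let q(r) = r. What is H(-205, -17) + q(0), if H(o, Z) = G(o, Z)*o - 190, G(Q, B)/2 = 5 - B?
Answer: -9210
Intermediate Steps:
G(Q, B) = 10 - 2*B (G(Q, B) = 2*(5 - B) = 10 - 2*B)
H(o, Z) = -190 + o*(10 - 2*Z) (H(o, Z) = (10 - 2*Z)*o - 190 = o*(10 - 2*Z) - 190 = -190 + o*(10 - 2*Z))
H(-205, -17) + q(0) = (-190 - 2*(-205)*(-5 - 17)) + 0 = (-190 - 2*(-205)*(-22)) + 0 = (-190 - 9020) + 0 = -9210 + 0 = -9210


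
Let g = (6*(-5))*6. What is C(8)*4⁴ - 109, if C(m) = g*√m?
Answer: -109 - 92160*√2 ≈ -1.3044e+5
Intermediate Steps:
g = -180 (g = -30*6 = -180)
C(m) = -180*√m
C(8)*4⁴ - 109 = -360*√2*4⁴ - 109 = -360*√2*256 - 109 = -92160*√2 - 109 = -109 - 92160*√2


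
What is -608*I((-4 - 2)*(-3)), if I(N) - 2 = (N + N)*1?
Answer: -23104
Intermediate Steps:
I(N) = 2 + 2*N (I(N) = 2 + (N + N)*1 = 2 + (2*N)*1 = 2 + 2*N)
-608*I((-4 - 2)*(-3)) = -608*(2 + 2*((-4 - 2)*(-3))) = -608*(2 + 2*(-6*(-3))) = -608*(2 + 2*18) = -608*(2 + 36) = -608*38 = -23104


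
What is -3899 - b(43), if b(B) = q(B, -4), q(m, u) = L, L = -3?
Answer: -3896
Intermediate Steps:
q(m, u) = -3
b(B) = -3
-3899 - b(43) = -3899 - 1*(-3) = -3899 + 3 = -3896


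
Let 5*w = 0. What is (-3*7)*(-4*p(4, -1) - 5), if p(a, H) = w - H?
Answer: 189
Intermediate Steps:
w = 0 (w = (⅕)*0 = 0)
p(a, H) = -H (p(a, H) = 0 - H = -H)
(-3*7)*(-4*p(4, -1) - 5) = (-3*7)*(-(-4)*(-1) - 5) = -21*(-4*1 - 5) = -21*(-4 - 5) = -21*(-9) = 189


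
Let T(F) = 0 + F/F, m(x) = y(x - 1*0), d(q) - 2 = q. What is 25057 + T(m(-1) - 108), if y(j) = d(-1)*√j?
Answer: 25058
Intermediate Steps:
d(q) = 2 + q
y(j) = √j (y(j) = (2 - 1)*√j = 1*√j = √j)
m(x) = √x (m(x) = √(x - 1*0) = √(x + 0) = √x)
T(F) = 1 (T(F) = 0 + 1 = 1)
25057 + T(m(-1) - 108) = 25057 + 1 = 25058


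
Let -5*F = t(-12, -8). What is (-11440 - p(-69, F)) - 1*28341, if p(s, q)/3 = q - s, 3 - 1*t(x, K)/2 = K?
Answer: -199874/5 ≈ -39975.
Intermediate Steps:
t(x, K) = 6 - 2*K
F = -22/5 (F = -(6 - 2*(-8))/5 = -(6 + 16)/5 = -⅕*22 = -22/5 ≈ -4.4000)
p(s, q) = -3*s + 3*q (p(s, q) = 3*(q - s) = -3*s + 3*q)
(-11440 - p(-69, F)) - 1*28341 = (-11440 - (-3*(-69) + 3*(-22/5))) - 1*28341 = (-11440 - (207 - 66/5)) - 28341 = (-11440 - 1*969/5) - 28341 = (-11440 - 969/5) - 28341 = -58169/5 - 28341 = -199874/5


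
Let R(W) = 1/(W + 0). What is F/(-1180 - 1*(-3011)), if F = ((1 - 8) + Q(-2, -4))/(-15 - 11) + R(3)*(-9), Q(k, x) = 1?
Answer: -36/23803 ≈ -0.0015124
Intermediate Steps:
R(W) = 1/W
F = -36/13 (F = ((1 - 8) + 1)/(-15 - 11) - 9/3 = (-7 + 1)/(-26) + (⅓)*(-9) = -6*(-1/26) - 3 = 3/13 - 3 = -36/13 ≈ -2.7692)
F/(-1180 - 1*(-3011)) = -36/(13*(-1180 - 1*(-3011))) = -36/(13*(-1180 + 3011)) = -36/13/1831 = -36/13*1/1831 = -36/23803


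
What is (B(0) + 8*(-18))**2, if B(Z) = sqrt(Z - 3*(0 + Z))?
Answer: 20736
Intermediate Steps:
B(Z) = sqrt(2)*sqrt(-Z) (B(Z) = sqrt(Z - 3*Z) = sqrt(-2*Z) = sqrt(2)*sqrt(-Z))
(B(0) + 8*(-18))**2 = (sqrt(2)*sqrt(-1*0) + 8*(-18))**2 = (sqrt(2)*sqrt(0) - 144)**2 = (sqrt(2)*0 - 144)**2 = (0 - 144)**2 = (-144)**2 = 20736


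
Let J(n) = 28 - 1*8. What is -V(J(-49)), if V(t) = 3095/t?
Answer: -619/4 ≈ -154.75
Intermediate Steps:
J(n) = 20 (J(n) = 28 - 8 = 20)
-V(J(-49)) = -3095/20 = -1*619/4 = -619/4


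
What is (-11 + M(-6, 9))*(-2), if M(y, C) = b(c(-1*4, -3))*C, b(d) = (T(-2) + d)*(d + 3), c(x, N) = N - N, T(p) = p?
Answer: 130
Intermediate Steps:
c(x, N) = 0
b(d) = (-2 + d)*(3 + d) (b(d) = (-2 + d)*(d + 3) = (-2 + d)*(3 + d))
M(y, C) = -6*C (M(y, C) = (-6 + 0 + 0**2)*C = (-6 + 0 + 0)*C = -6*C)
(-11 + M(-6, 9))*(-2) = (-11 - 6*9)*(-2) = (-11 - 54)*(-2) = -65*(-2) = 130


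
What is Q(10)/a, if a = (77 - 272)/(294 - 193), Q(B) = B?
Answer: -202/39 ≈ -5.1795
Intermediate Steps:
a = -195/101 ≈ -1.9307
Q(10)/a = 10/(-195/101) = -101/195*10 = -202/39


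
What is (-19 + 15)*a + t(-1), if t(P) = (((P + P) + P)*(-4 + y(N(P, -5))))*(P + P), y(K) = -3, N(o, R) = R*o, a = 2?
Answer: -50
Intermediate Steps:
t(P) = -42*P² (t(P) = (((P + P) + P)*(-4 - 3))*(P + P) = ((2*P + P)*(-7))*(2*P) = ((3*P)*(-7))*(2*P) = (-21*P)*(2*P) = -42*P²)
(-19 + 15)*a + t(-1) = (-19 + 15)*2 - 42*(-1)² = -4*2 - 42*1 = -8 - 42 = -50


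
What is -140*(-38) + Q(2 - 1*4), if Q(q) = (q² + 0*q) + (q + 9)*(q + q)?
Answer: 5296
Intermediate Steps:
Q(q) = q² + 2*q*(9 + q) (Q(q) = (q² + 0) + (9 + q)*(2*q) = q² + 2*q*(9 + q))
-140*(-38) + Q(2 - 1*4) = -140*(-38) + 3*(2 - 1*4)*(6 + (2 - 1*4)) = 5320 + 3*(2 - 4)*(6 + (2 - 4)) = 5320 + 3*(-2)*(6 - 2) = 5320 + 3*(-2)*4 = 5320 - 24 = 5296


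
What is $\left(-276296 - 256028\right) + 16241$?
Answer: $-516083$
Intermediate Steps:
$\left(-276296 - 256028\right) + 16241 = -532324 + 16241 = -516083$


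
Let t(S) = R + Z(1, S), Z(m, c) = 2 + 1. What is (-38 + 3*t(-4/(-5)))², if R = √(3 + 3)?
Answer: 895 - 174*√6 ≈ 468.79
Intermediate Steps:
Z(m, c) = 3
R = √6 ≈ 2.4495
t(S) = 3 + √6 (t(S) = √6 + 3 = 3 + √6)
(-38 + 3*t(-4/(-5)))² = (-38 + 3*(3 + √6))² = (-38 + (9 + 3*√6))² = (-29 + 3*√6)²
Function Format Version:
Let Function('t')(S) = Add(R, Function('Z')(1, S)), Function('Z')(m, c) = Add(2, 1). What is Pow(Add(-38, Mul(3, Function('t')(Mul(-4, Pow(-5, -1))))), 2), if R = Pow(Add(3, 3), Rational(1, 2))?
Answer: Add(895, Mul(-174, Pow(6, Rational(1, 2)))) ≈ 468.79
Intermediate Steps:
Function('Z')(m, c) = 3
R = Pow(6, Rational(1, 2)) ≈ 2.4495
Function('t')(S) = Add(3, Pow(6, Rational(1, 2))) (Function('t')(S) = Add(Pow(6, Rational(1, 2)), 3) = Add(3, Pow(6, Rational(1, 2))))
Pow(Add(-38, Mul(3, Function('t')(Mul(-4, Pow(-5, -1))))), 2) = Pow(Add(-38, Mul(3, Add(3, Pow(6, Rational(1, 2))))), 2) = Pow(Add(-38, Add(9, Mul(3, Pow(6, Rational(1, 2))))), 2) = Pow(Add(-29, Mul(3, Pow(6, Rational(1, 2)))), 2)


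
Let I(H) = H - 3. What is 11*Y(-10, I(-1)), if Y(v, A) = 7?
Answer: 77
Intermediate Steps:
I(H) = -3 + H
11*Y(-10, I(-1)) = 11*7 = 77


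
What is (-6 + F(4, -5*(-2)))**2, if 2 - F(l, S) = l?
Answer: 64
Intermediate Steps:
F(l, S) = 2 - l
(-6 + F(4, -5*(-2)))**2 = (-6 + (2 - 1*4))**2 = (-6 + (2 - 4))**2 = (-6 - 2)**2 = (-8)**2 = 64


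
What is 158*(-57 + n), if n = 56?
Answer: -158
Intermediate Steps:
158*(-57 + n) = 158*(-57 + 56) = 158*(-1) = -158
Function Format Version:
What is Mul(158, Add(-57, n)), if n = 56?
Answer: -158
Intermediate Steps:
Mul(158, Add(-57, n)) = Mul(158, Add(-57, 56)) = Mul(158, -1) = -158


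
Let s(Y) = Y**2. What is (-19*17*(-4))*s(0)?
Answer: 0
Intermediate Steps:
(-19*17*(-4))*s(0) = (-19*17*(-4))*0**2 = -323*(-4)*0 = 1292*0 = 0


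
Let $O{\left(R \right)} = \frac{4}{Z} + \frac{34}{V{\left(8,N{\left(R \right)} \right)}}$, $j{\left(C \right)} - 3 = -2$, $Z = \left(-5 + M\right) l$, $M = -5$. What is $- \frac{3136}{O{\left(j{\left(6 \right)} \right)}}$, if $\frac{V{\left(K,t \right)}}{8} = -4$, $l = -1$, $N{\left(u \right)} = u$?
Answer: $\frac{250880}{53} \approx 4733.6$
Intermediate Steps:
$V{\left(K,t \right)} = -32$ ($V{\left(K,t \right)} = 8 \left(-4\right) = -32$)
$Z = 10$ ($Z = \left(-5 - 5\right) \left(-1\right) = \left(-10\right) \left(-1\right) = 10$)
$j{\left(C \right)} = 1$ ($j{\left(C \right)} = 3 - 2 = 1$)
$O{\left(R \right)} = - \frac{53}{80}$ ($O{\left(R \right)} = \frac{4}{10} + \frac{34}{-32} = 4 \cdot \frac{1}{10} + 34 \left(- \frac{1}{32}\right) = \frac{2}{5} - \frac{17}{16} = - \frac{53}{80}$)
$- \frac{3136}{O{\left(j{\left(6 \right)} \right)}} = - \frac{3136}{- \frac{53}{80}} = \left(-3136\right) \left(- \frac{80}{53}\right) = \frac{250880}{53}$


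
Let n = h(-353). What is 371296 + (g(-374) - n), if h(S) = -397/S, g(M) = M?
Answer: 130935069/353 ≈ 3.7092e+5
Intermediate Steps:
n = 397/353 (n = -397/(-353) = -397*(-1/353) = 397/353 ≈ 1.1246)
371296 + (g(-374) - n) = 371296 + (-374 - 1*397/353) = 371296 + (-374 - 397/353) = 371296 - 132419/353 = 130935069/353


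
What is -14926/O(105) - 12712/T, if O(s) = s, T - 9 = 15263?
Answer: -28660579/200445 ≈ -142.98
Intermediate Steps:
T = 15272 (T = 9 + 15263 = 15272)
-14926/O(105) - 12712/T = -14926/105 - 12712/15272 = -14926*1/105 - 12712*1/15272 = -14926/105 - 1589/1909 = -28660579/200445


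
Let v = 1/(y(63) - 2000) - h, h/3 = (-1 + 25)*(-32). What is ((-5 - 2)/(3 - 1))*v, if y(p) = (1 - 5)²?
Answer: -31997945/3968 ≈ -8064.0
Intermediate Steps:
y(p) = 16 (y(p) = (-4)² = 16)
h = -2304 (h = 3*((-1 + 25)*(-32)) = 3*(24*(-32)) = 3*(-768) = -2304)
v = 4571135/1984 (v = 1/(16 - 2000) - 1*(-2304) = 1/(-1984) + 2304 = -1/1984 + 2304 = 4571135/1984 ≈ 2304.0)
((-5 - 2)/(3 - 1))*v = ((-5 - 2)/(3 - 1))*(4571135/1984) = -7/2*(4571135/1984) = -7*½*(4571135/1984) = -7/2*4571135/1984 = -31997945/3968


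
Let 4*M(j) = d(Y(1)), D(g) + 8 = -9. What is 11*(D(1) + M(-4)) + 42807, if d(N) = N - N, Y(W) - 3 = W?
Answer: 42620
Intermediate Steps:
Y(W) = 3 + W
D(g) = -17 (D(g) = -8 - 9 = -17)
d(N) = 0
M(j) = 0 (M(j) = (1/4)*0 = 0)
11*(D(1) + M(-4)) + 42807 = 11*(-17 + 0) + 42807 = 11*(-17) + 42807 = -187 + 42807 = 42620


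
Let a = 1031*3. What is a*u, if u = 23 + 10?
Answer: 102069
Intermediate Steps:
a = 3093
u = 33
a*u = 3093*33 = 102069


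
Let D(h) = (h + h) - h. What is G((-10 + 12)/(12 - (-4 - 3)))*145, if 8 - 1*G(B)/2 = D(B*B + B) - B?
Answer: 836360/361 ≈ 2316.8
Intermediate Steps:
D(h) = h (D(h) = 2*h - h = h)
G(B) = 16 - 2*B**2 (G(B) = 16 - 2*((B*B + B) - B) = 16 - 2*((B**2 + B) - B) = 16 - 2*((B + B**2) - B) = 16 - 2*B**2)
G((-10 + 12)/(12 - (-4 - 3)))*145 = (16 - 2*(-10 + 12)**2/(12 - (-4 - 3))**2)*145 = (16 - 2*4/(12 - 1*(-7))**2)*145 = (16 - 2*4/(12 + 7)**2)*145 = (16 - 2*(2/19)**2)*145 = (16 - 2*4/361)*145 = (16 - 8/361)*145 = (5768/361)*145 = 836360/361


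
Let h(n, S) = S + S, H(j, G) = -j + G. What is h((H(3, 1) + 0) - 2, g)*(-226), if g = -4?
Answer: 1808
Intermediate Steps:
H(j, G) = G - j
h(n, S) = 2*S
h((H(3, 1) + 0) - 2, g)*(-226) = (2*(-4))*(-226) = -8*(-226) = 1808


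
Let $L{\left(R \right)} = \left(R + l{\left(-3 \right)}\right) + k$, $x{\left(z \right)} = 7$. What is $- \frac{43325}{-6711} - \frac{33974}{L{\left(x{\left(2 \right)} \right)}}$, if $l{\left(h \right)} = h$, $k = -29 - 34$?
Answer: $\frac{230555689}{395949} \approx 582.29$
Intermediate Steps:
$k = -63$ ($k = -29 - 34 = -63$)
$L{\left(R \right)} = -66 + R$ ($L{\left(R \right)} = \left(R - 3\right) - 63 = \left(-3 + R\right) - 63 = -66 + R$)
$- \frac{43325}{-6711} - \frac{33974}{L{\left(x{\left(2 \right)} \right)}} = - \frac{43325}{-6711} - \frac{33974}{-66 + 7} = \left(-43325\right) \left(- \frac{1}{6711}\right) - \frac{33974}{-59} = \frac{43325}{6711} - - \frac{33974}{59} = \frac{43325}{6711} + \frac{33974}{59} = \frac{230555689}{395949}$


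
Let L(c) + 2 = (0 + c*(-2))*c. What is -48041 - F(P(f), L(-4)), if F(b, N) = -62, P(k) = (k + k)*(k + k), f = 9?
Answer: -47979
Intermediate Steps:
P(k) = 4*k**2 (P(k) = (2*k)*(2*k) = 4*k**2)
L(c) = -2 - 2*c**2 (L(c) = -2 + (0 + c*(-2))*c = -2 + (0 - 2*c)*c = -2 + (-2*c)*c = -2 - 2*c**2)
-48041 - F(P(f), L(-4)) = -48041 - 1*(-62) = -48041 + 62 = -47979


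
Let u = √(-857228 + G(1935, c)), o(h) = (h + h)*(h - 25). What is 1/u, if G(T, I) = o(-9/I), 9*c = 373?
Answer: -373*I*√7453984415/29815937660 ≈ -0.0010801*I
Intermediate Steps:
c = 373/9 (c = (⅑)*373 = 373/9 ≈ 41.444)
o(h) = 2*h*(-25 + h) (o(h) = (2*h)*(-25 + h) = 2*h*(-25 + h))
G(T, I) = -18*(-25 - 9/I)/I (G(T, I) = 2*(-9/I)*(-25 - 9/I) = -18*(-25 - 9/I)/I)
u = 4*I*√7453984415/373 (u = √(-857228 + 18*(9 + 25*(373/9))/(373/9)²) = √(-857228 + 18*(81/139129)*(9 + 9325/9)) = √(-857228 + 18*(81/139129)*(9406/9)) = √(-857228 + 1523772/139129) = √(-119263750640/139129) = 4*I*√7453984415/373 ≈ 925.86*I)
1/u = 1/(4*I*√7453984415/373) = -373*I*√7453984415/29815937660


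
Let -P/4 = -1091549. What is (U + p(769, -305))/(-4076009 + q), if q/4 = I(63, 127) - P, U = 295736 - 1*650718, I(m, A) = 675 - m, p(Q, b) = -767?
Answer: 355749/21538345 ≈ 0.016517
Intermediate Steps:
P = 4366196 (P = -4*(-1091549) = 4366196)
U = -354982 (U = 295736 - 650718 = -354982)
q = -17462336 (q = 4*((675 - 1*63) - 1*4366196) = 4*((675 - 63) - 4366196) = 4*(612 - 4366196) = 4*(-4365584) = -17462336)
(U + p(769, -305))/(-4076009 + q) = (-354982 - 767)/(-4076009 - 17462336) = -355749/(-21538345) = -355749*(-1/21538345) = 355749/21538345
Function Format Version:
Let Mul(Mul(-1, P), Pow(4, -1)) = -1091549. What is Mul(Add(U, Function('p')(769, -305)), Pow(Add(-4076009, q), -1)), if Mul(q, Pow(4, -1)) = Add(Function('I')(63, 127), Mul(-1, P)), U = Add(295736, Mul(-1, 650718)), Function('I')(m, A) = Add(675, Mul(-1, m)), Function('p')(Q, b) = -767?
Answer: Rational(355749, 21538345) ≈ 0.016517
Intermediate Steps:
P = 4366196 (P = Mul(-4, -1091549) = 4366196)
U = -354982 (U = Add(295736, -650718) = -354982)
q = -17462336 (q = Mul(4, Add(Add(675, Mul(-1, 63)), Mul(-1, 4366196))) = Mul(4, Add(Add(675, -63), -4366196)) = Mul(4, Add(612, -4366196)) = Mul(4, -4365584) = -17462336)
Mul(Add(U, Function('p')(769, -305)), Pow(Add(-4076009, q), -1)) = Mul(Add(-354982, -767), Pow(Add(-4076009, -17462336), -1)) = Mul(-355749, Pow(-21538345, -1)) = Mul(-355749, Rational(-1, 21538345)) = Rational(355749, 21538345)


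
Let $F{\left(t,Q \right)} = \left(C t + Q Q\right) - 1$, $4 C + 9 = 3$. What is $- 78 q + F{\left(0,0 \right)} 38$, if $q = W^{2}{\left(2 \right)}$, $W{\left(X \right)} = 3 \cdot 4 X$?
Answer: $-44966$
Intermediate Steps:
$C = - \frac{3}{2}$ ($C = - \frac{9}{4} + \frac{1}{4} \cdot 3 = - \frac{9}{4} + \frac{3}{4} = - \frac{3}{2} \approx -1.5$)
$F{\left(t,Q \right)} = -1 + Q^{2} - \frac{3 t}{2}$ ($F{\left(t,Q \right)} = \left(- \frac{3 t}{2} + Q Q\right) - 1 = \left(- \frac{3 t}{2} + Q^{2}\right) - 1 = \left(Q^{2} - \frac{3 t}{2}\right) - 1 = -1 + Q^{2} - \frac{3 t}{2}$)
$W{\left(X \right)} = 12 X$
$q = 576$ ($q = \left(12 \cdot 2\right)^{2} = 24^{2} = 576$)
$- 78 q + F{\left(0,0 \right)} 38 = \left(-78\right) 576 + \left(-1 + 0^{2} - 0\right) 38 = -44928 + \left(-1 + 0 + 0\right) 38 = -44928 - 38 = -44966$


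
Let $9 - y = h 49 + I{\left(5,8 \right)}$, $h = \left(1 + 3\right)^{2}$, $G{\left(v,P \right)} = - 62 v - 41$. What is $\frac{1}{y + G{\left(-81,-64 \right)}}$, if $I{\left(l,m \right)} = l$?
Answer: $\frac{1}{4201} \approx 0.00023804$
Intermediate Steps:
$G{\left(v,P \right)} = -41 - 62 v$
$h = 16$ ($h = 4^{2} = 16$)
$y = -780$ ($y = 9 - \left(16 \cdot 49 + 5\right) = 9 - \left(784 + 5\right) = 9 - 789 = -780$)
$\frac{1}{y + G{\left(-81,-64 \right)}} = \frac{1}{-780 - -4981} = \frac{1}{-780 + \left(-41 + 5022\right)} = \frac{1}{-780 + 4981} = \frac{1}{4201}$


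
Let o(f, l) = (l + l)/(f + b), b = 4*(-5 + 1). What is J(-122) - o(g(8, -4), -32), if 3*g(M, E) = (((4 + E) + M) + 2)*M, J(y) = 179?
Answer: 185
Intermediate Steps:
b = -16 (b = 4*(-4) = -16)
g(M, E) = M*(6 + E + M)/3 (g(M, E) = ((((4 + E) + M) + 2)*M)/3 = (((4 + E + M) + 2)*M)/3 = ((6 + E + M)*M)/3 = (M*(6 + E + M))/3 = M*(6 + E + M)/3)
o(f, l) = 2*l/(-16 + f) (o(f, l) = (l + l)/(f - 16) = (2*l)/(-16 + f) = 2*l/(-16 + f))
J(-122) - o(g(8, -4), -32) = 179 - 2*(-32)/(-16 + (⅓)*8*(6 - 4 + 8)) = 179 - 2*(-32)/(-16 + (⅓)*8*10) = 179 - 2*(-32)/(-16 + 80/3) = 179 - 2*(-32)/32/3 = 179 - 2*(-32)*3/32 = 179 - 1*(-6) = 179 + 6 = 185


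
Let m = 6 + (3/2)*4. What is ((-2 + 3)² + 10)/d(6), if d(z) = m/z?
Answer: 11/2 ≈ 5.5000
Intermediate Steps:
m = 12 (m = 6 + (3*(½))*4 = 6 + (3/2)*4 = 6 + 6 = 12)
d(z) = 12/z
((-2 + 3)² + 10)/d(6) = ((-2 + 3)² + 10)/((12/6)) = (1² + 10)/((12*(⅙))) = (1 + 10)/2 = (½)*11 = 11/2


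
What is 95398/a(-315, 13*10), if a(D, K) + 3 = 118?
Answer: 95398/115 ≈ 829.55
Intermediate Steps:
a(D, K) = 115 (a(D, K) = -3 + 118 = 115)
95398/a(-315, 13*10) = 95398/115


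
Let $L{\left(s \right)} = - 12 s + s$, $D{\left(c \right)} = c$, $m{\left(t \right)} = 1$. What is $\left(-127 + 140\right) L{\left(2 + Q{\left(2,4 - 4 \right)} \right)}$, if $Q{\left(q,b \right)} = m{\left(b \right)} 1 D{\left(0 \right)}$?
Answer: $-286$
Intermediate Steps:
$Q{\left(q,b \right)} = 0$ ($Q{\left(q,b \right)} = 1 \cdot 1 \cdot 0 = 1 \cdot 0 = 0$)
$L{\left(s \right)} = - 11 s$
$\left(-127 + 140\right) L{\left(2 + Q{\left(2,4 - 4 \right)} \right)} = \left(-127 + 140\right) \left(- 11 \left(2 + 0\right)\right) = 13 \left(\left(-11\right) 2\right) = 13 \left(-22\right) = -286$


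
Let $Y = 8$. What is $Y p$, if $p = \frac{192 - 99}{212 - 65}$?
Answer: $\frac{248}{49} \approx 5.0612$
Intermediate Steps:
$p = \frac{31}{49}$ ($p = \frac{93}{147} = 93 \cdot \frac{1}{147} = \frac{31}{49} \approx 0.63265$)
$Y p = 8 \cdot \frac{31}{49} = \frac{248}{49}$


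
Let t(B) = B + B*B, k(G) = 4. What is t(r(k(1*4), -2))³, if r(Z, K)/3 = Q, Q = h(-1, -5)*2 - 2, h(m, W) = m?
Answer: 2299968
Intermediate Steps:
Q = -4 (Q = -1*2 - 2 = -2 - 2 = -4)
r(Z, K) = -12 (r(Z, K) = 3*(-4) = -12)
t(B) = B + B²
t(r(k(1*4), -2))³ = (-12*(1 - 12))³ = (-12*(-11))³ = 132³ = 2299968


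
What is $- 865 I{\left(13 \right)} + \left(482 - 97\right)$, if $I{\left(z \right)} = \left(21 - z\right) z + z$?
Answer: $-100820$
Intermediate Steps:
$I{\left(z \right)} = z + z \left(21 - z\right)$ ($I{\left(z \right)} = z \left(21 - z\right) + z = z + z \left(21 - z\right)$)
$- 865 I{\left(13 \right)} + \left(482 - 97\right) = - 865 \cdot 13 \left(22 - 13\right) + \left(482 - 97\right) = - 865 \cdot 13 \left(22 - 13\right) + 385 = - 865 \cdot 13 \cdot 9 + 385 = \left(-865\right) 117 + 385 = -101205 + 385 = -100820$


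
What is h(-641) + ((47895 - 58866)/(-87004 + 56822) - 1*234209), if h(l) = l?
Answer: -7088231729/30182 ≈ -2.3485e+5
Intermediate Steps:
h(-641) + ((47895 - 58866)/(-87004 + 56822) - 1*234209) = -641 + ((47895 - 58866)/(-87004 + 56822) - 1*234209) = -641 + (-10971/(-30182) - 234209) = -641 + (-10971*(-1/30182) - 234209) = -641 + (10971/30182 - 234209) = -641 - 7068885067/30182 = -7088231729/30182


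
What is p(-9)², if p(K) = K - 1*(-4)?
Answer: 25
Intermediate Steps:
p(K) = 4 + K (p(K) = K + 4 = 4 + K)
p(-9)² = (4 - 9)² = (-5)² = 25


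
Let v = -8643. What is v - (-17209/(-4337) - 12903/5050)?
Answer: -189328634689/21901850 ≈ -8644.4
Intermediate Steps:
v - (-17209/(-4337) - 12903/5050) = -8643 - (-17209/(-4337) - 12903/5050) = -8643 - (-17209*(-1/4337) - 12903*1/5050) = -8643 - (17209/4337 - 12903/5050) = -8643 - 1*30945139/21901850 = -8643 - 30945139/21901850 = -189328634689/21901850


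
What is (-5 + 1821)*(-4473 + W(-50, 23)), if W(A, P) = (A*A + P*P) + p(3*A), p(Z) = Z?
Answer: -2894704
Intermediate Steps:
W(A, P) = A² + P² + 3*A (W(A, P) = (A*A + P*P) + 3*A = (A² + P²) + 3*A = A² + P² + 3*A)
(-5 + 1821)*(-4473 + W(-50, 23)) = (-5 + 1821)*(-4473 + ((-50)² + 23² + 3*(-50))) = 1816*(-4473 + (2500 + 529 - 150)) = 1816*(-4473 + 2879) = 1816*(-1594) = -2894704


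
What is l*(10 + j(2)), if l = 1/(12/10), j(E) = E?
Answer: 10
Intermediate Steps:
l = 5/6 (l = 1/(12*(1/10)) = 1/(6/5) = 5/6 ≈ 0.83333)
l*(10 + j(2)) = 5*(10 + 2)/6 = (5/6)*12 = 10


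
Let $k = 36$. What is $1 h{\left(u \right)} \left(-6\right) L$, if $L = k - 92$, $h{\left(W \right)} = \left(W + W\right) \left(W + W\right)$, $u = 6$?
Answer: $48384$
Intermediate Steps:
$h{\left(W \right)} = 4 W^{2}$ ($h{\left(W \right)} = 2 W 2 W = 4 W^{2}$)
$L = -56$ ($L = 36 - 92 = -56$)
$1 h{\left(u \right)} \left(-6\right) L = 1 \cdot 4 \cdot 6^{2} \left(-6\right) \left(-56\right) = 1 \cdot 4 \cdot 36 \left(-6\right) \left(-56\right) = 1 \cdot 144 \left(-6\right) \left(-56\right) = 144 \left(-6\right) \left(-56\right) = \left(-864\right) \left(-56\right) = 48384$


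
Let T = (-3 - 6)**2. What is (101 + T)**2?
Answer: 33124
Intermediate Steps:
T = 81 (T = (-9)**2 = 81)
(101 + T)**2 = (101 + 81)**2 = 182**2 = 33124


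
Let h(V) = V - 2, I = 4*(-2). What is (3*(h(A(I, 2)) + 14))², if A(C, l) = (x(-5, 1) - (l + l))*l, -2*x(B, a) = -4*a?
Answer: 576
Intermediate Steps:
I = -8
x(B, a) = 2*a (x(B, a) = -(-2)*a = 2*a)
A(C, l) = l*(2 - 2*l) (A(C, l) = (2*1 - (l + l))*l = (2 - 2*l)*l = l*(2 - 2*l))
h(V) = -2 + V
(3*(h(A(I, 2)) + 14))² = (3*((-2 + 2*2*(1 - 1*2)) + 14))² = (3*((-2 + 2*2*(1 - 2)) + 14))² = (3*((-2 + 2*2*(-1)) + 14))² = (3*((-2 - 4) + 14))² = (3*(-6 + 14))² = (3*8)² = 24² = 576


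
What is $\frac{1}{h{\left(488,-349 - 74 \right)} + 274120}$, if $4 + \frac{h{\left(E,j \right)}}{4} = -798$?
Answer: $\frac{1}{270912} \approx 3.6912 \cdot 10^{-6}$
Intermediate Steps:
$h{\left(E,j \right)} = -3208$ ($h{\left(E,j \right)} = -16 + 4 \left(-798\right) = -16 - 3192 = -3208$)
$\frac{1}{h{\left(488,-349 - 74 \right)} + 274120} = \frac{1}{-3208 + 274120} = \frac{1}{270912}$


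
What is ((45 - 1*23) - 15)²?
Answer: 49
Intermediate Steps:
((45 - 1*23) - 15)² = ((45 - 23) - 15)² = (22 - 15)² = 7² = 49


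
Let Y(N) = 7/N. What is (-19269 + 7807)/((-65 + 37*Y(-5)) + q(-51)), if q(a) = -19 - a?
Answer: 28655/212 ≈ 135.17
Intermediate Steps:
(-19269 + 7807)/((-65 + 37*Y(-5)) + q(-51)) = (-19269 + 7807)/((-65 + 37*(7/(-5))) + (-19 - 1*(-51))) = -11462/((-65 + 37*(7*(-⅕))) + (-19 + 51)) = -11462/((-65 + 37*(-7/5)) + 32) = -11462/((-65 - 259/5) + 32) = -11462/(-584/5 + 32) = -11462/(-424/5) = -11462*(-5/424) = 28655/212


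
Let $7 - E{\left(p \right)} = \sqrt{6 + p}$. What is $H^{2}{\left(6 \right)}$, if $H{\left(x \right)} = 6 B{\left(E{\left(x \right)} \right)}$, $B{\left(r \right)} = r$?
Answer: $2196 - 1008 \sqrt{3} \approx 450.09$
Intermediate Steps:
$E{\left(p \right)} = 7 - \sqrt{6 + p}$
$H{\left(x \right)} = 42 - 6 \sqrt{6 + x}$ ($H{\left(x \right)} = 6 \left(7 - \sqrt{6 + x}\right) = 42 - 6 \sqrt{6 + x}$)
$H^{2}{\left(6 \right)} = \left(42 - 6 \sqrt{6 + 6}\right)^{2} = \left(42 - 6 \sqrt{12}\right)^{2} = \left(42 - 6 \cdot 2 \sqrt{3}\right)^{2} = \left(42 - 12 \sqrt{3}\right)^{2}$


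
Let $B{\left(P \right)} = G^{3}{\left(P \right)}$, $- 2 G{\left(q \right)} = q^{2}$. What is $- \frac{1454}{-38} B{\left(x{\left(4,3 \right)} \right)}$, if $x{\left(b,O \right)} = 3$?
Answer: $- \frac{529983}{152} \approx -3486.7$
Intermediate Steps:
$G{\left(q \right)} = - \frac{q^{2}}{2}$
$B{\left(P \right)} = - \frac{P^{6}}{8}$ ($B{\left(P \right)} = \left(- \frac{P^{2}}{2}\right)^{3} = - \frac{P^{6}}{8}$)
$- \frac{1454}{-38} B{\left(x{\left(4,3 \right)} \right)} = - \frac{1454}{-38} \left(- \frac{3^{6}}{8}\right) = \left(-1454\right) \left(- \frac{1}{38}\right) \left(\left(- \frac{1}{8}\right) 729\right) = \frac{727}{19} \left(- \frac{729}{8}\right) = - \frac{529983}{152}$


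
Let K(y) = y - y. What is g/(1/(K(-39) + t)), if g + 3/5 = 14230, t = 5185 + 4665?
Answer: 140159590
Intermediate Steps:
K(y) = 0
t = 9850
g = 71147/5 (g = -⅗ + 14230 = 71147/5 ≈ 14229.)
g/(1/(K(-39) + t)) = 71147/(5*(1/(0 + 9850))) = 71147/(5*(1/9850)) = (71147/5)*9850 = 140159590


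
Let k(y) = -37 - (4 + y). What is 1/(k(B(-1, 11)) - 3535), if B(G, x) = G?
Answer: -1/3575 ≈ -0.00027972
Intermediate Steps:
k(y) = -41 - y (k(y) = -37 + (-4 - y) = -41 - y)
1/(k(B(-1, 11)) - 3535) = 1/((-41 - 1*(-1)) - 3535) = 1/((-41 + 1) - 3535) = 1/(-40 - 3535) = 1/(-3575) = -1/3575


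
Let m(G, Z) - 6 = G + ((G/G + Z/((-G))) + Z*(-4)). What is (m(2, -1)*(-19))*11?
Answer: -5643/2 ≈ -2821.5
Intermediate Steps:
m(G, Z) = 7 + G - 4*Z - Z/G (m(G, Z) = 6 + (G + ((G/G + Z/((-G))) + Z*(-4))) = 6 + (G + ((1 + Z*(-1/G)) - 4*Z)) = 6 + (G + ((1 - Z/G) - 4*Z)) = 6 + (G + (1 - 4*Z - Z/G)) = 6 + (1 + G - 4*Z - Z/G) = 7 + G - 4*Z - Z/G)
(m(2, -1)*(-19))*11 = ((7 + 2 - 4*(-1) - 1*(-1)/2)*(-19))*11 = ((7 + 2 + 4 - 1*(-1)*1/2)*(-19))*11 = ((7 + 2 + 4 + 1/2)*(-19))*11 = ((27/2)*(-19))*11 = -513/2*11 = -5643/2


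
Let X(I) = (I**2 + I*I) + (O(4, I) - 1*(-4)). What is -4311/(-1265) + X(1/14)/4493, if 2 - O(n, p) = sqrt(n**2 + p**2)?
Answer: 1898938739/556997210 - sqrt(3137)/62902 ≈ 3.4084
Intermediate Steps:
O(n, p) = 2 - sqrt(n**2 + p**2)
X(I) = 6 - sqrt(16 + I**2) + 2*I**2 (X(I) = (I**2 + I*I) + ((2 - sqrt(4**2 + I**2)) - 1*(-4)) = (I**2 + I**2) + ((2 - sqrt(16 + I**2)) + 4) = 2*I**2 + (6 - sqrt(16 + I**2)) = 6 - sqrt(16 + I**2) + 2*I**2)
-4311/(-1265) + X(1/14)/4493 = -4311/(-1265) + (6 - sqrt(16 + (1/14)**2) + 2*(1/14)**2)/4493 = -4311*(-1/1265) + (6 - sqrt(16 + (1/14)**2) + 2*(1/14)**2)*(1/4493) = 4311/1265 + (6 - sqrt(16 + 1/196) + 2*(1/196))*(1/4493) = 4311/1265 + (6 - sqrt(3137/196) + 1/98)*(1/4493) = 4311/1265 + (6 - sqrt(3137)/14 + 1/98)*(1/4493) = 4311/1265 + (589/98 - sqrt(3137)/14)*(1/4493) = 4311/1265 + (589/440314 - sqrt(3137)/62902) = 1898938739/556997210 - sqrt(3137)/62902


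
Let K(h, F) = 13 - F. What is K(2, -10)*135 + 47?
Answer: 3152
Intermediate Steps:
K(2, -10)*135 + 47 = (13 - 1*(-10))*135 + 47 = (13 + 10)*135 + 47 = 23*135 + 47 = 3105 + 47 = 3152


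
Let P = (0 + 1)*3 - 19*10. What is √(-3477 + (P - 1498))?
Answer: I*√5162 ≈ 71.847*I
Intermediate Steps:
P = -187 (P = 1*3 - 190 = 3 - 190 = -187)
√(-3477 + (P - 1498)) = √(-3477 + (-187 - 1498)) = √(-3477 - 1685) = √(-5162) = I*√5162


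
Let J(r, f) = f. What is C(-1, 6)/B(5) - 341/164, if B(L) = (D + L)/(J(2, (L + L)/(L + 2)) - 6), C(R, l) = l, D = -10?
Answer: 19553/5740 ≈ 3.4064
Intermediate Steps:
B(L) = (-10 + L)/(-6 + 2*L/(2 + L)) (B(L) = (-10 + L)/((L + L)/(L + 2) - 6) = (-10 + L)/((2*L)/(2 + L) - 6) = (-10 + L)/(2*L/(2 + L) - 6) = (-10 + L)/(-6 + 2*L/(2 + L)))
C(-1, 6)/B(5) - 341/164 = 6/(((-10 + 5)*(2 + 5)/(4*(-3 - 1*5)))) - 341/164 = 6/(((¼)*(-5)*7/(-3 - 5))) - 341*1/164 = 6/(((¼)*(-5)*7/(-8))) - 341/164 = 6/(((¼)*(-⅛)*(-5)*7)) - 341/164 = 6/(35/32) - 341/164 = 6*(32/35) - 341/164 = 192/35 - 341/164 = 19553/5740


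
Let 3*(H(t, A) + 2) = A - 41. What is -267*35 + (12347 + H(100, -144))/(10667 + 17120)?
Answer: -778971695/83361 ≈ -9344.6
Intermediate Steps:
H(t, A) = -47/3 + A/3 (H(t, A) = -2 + (A - 41)/3 = -2 + (-41 + A)/3 = -2 + (-41/3 + A/3) = -47/3 + A/3)
-267*35 + (12347 + H(100, -144))/(10667 + 17120) = -267*35 + (12347 + (-47/3 + (⅓)*(-144)))/(10667 + 17120) = -9345 + (12347 + (-47/3 - 48))/27787 = -9345 + (12347 - 191/3)*(1/27787) = -9345 + (36850/3)*(1/27787) = -9345 + 36850/83361 = -778971695/83361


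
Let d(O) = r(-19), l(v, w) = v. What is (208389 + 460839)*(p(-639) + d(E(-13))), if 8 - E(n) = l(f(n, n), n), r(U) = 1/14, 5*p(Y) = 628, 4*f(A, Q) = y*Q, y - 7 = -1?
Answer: 420514194/5 ≈ 8.4103e+7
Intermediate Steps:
y = 6 (y = 7 - 1 = 6)
f(A, Q) = 3*Q/2 (f(A, Q) = (6*Q)/4 = 3*Q/2)
p(Y) = 628/5 (p(Y) = (1/5)*628 = 628/5)
r(U) = 1/14
E(n) = 8 - 3*n/2
d(O) = 1/14
(208389 + 460839)*(p(-639) + d(E(-13))) = (208389 + 460839)*(628/5 + 1/14) = 669228*(8797/70) = 420514194/5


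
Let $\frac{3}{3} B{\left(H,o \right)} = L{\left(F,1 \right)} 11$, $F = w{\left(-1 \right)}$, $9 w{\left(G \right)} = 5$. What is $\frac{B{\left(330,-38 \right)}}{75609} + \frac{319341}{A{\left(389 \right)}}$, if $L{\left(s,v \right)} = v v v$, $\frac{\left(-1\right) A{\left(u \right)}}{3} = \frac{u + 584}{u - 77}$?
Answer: $- \frac{2511085570873}{73567557} \approx -34133.0$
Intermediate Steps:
$w{\left(G \right)} = \frac{5}{9}$ ($w{\left(G \right)} = \frac{1}{9} \cdot 5 = \frac{5}{9}$)
$F = \frac{5}{9} \approx 0.55556$
$A{\left(u \right)} = - \frac{3 \left(584 + u\right)}{-77 + u}$ ($A{\left(u \right)} = - 3 \frac{u + 584}{u - 77} = - 3 \frac{584 + u}{-77 + u} = - \frac{3 \left(584 + u\right)}{-77 + u}$)
$L{\left(s,v \right)} = v^{3}$ ($L{\left(s,v \right)} = v^{2} v = v^{3}$)
$B{\left(H,o \right)} = 11$ ($B{\left(H,o \right)} = 1^{3} \cdot 11 = 1 \cdot 11 = 11$)
$\frac{B{\left(330,-38 \right)}}{75609} + \frac{319341}{A{\left(389 \right)}} = \frac{11}{75609} + \frac{319341}{3 \frac{1}{-77 + 389} \left(-584 - 389\right)} = 11 \cdot \frac{1}{75609} + \frac{319341}{3 \cdot \frac{1}{312} \left(-584 - 389\right)} = \frac{11}{75609} + \frac{319341}{3 \cdot \frac{1}{312} \left(-973\right)} = \frac{11}{75609} + \frac{319341}{- \frac{973}{104}} = \frac{11}{75609} + 319341 \left(- \frac{104}{973}\right) = \frac{11}{75609} - \frac{33211464}{973} = - \frac{2511085570873}{73567557}$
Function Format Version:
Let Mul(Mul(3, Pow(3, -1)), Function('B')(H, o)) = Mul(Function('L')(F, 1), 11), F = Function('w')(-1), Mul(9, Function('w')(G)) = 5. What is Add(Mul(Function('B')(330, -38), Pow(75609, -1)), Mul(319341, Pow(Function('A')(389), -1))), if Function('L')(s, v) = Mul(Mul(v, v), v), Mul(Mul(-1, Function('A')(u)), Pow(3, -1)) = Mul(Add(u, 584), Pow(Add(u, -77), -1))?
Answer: Rational(-2511085570873, 73567557) ≈ -34133.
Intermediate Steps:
Function('w')(G) = Rational(5, 9) (Function('w')(G) = Mul(Rational(1, 9), 5) = Rational(5, 9))
F = Rational(5, 9) ≈ 0.55556
Function('A')(u) = Mul(-3, Pow(Add(-77, u), -1), Add(584, u)) (Function('A')(u) = Mul(-3, Mul(Add(u, 584), Pow(Add(u, -77), -1))) = Mul(-3, Mul(Add(584, u), Pow(Add(-77, u), -1))) = Mul(-3, Mul(Pow(Add(-77, u), -1), Add(584, u))) = Mul(-3, Pow(Add(-77, u), -1), Add(584, u)))
Function('L')(s, v) = Pow(v, 3) (Function('L')(s, v) = Mul(Pow(v, 2), v) = Pow(v, 3))
Function('B')(H, o) = 11 (Function('B')(H, o) = Mul(Pow(1, 3), 11) = Mul(1, 11) = 11)
Add(Mul(Function('B')(330, -38), Pow(75609, -1)), Mul(319341, Pow(Function('A')(389), -1))) = Add(Mul(11, Pow(75609, -1)), Mul(319341, Pow(Mul(3, Pow(Add(-77, 389), -1), Add(-584, Mul(-1, 389))), -1))) = Add(Mul(11, Rational(1, 75609)), Mul(319341, Pow(Mul(3, Pow(312, -1), Add(-584, -389)), -1))) = Add(Rational(11, 75609), Mul(319341, Pow(Mul(3, Rational(1, 312), -973), -1))) = Add(Rational(11, 75609), Mul(319341, Pow(Rational(-973, 104), -1))) = Add(Rational(11, 75609), Mul(319341, Rational(-104, 973))) = Add(Rational(11, 75609), Rational(-33211464, 973)) = Rational(-2511085570873, 73567557)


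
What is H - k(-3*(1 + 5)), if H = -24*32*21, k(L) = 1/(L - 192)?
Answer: -3386879/210 ≈ -16128.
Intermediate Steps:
k(L) = 1/(-192 + L)
H = -16128 (H = -768*21 = -16128)
H - k(-3*(1 + 5)) = -16128 - 1/(-192 - 3*(1 + 5)) = -16128 - 1/(-192 - 3*6) = -16128 - 1/(-192 - 18) = -16128 - 1/(-210) = -16128 - 1*(-1/210) = -16128 + 1/210 = -3386879/210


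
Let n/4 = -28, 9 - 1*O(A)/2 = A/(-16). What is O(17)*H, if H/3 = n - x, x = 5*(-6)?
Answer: -19803/4 ≈ -4950.8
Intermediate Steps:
O(A) = 18 + A/8 (O(A) = 18 - 2*A/(-16) = 18 - 2*A*(-1)/16 = 18 - (-1)*A/8 = 18 + A/8)
n = -112 (n = 4*(-28) = -112)
x = -30
H = -246 (H = 3*(-112 - 1*(-30)) = 3*(-112 + 30) = 3*(-82) = -246)
O(17)*H = (18 + (⅛)*17)*(-246) = (18 + 17/8)*(-246) = (161/8)*(-246) = -19803/4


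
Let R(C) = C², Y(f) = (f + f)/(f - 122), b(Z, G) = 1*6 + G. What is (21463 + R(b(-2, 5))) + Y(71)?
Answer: 1100642/51 ≈ 21581.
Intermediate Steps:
b(Z, G) = 6 + G
Y(f) = 2*f/(-122 + f) (Y(f) = (2*f)/(-122 + f) = 2*f/(-122 + f))
(21463 + R(b(-2, 5))) + Y(71) = (21463 + (6 + 5)²) + 2*71/(-122 + 71) = (21463 + 11²) + 2*71/(-51) = (21463 + 121) + 2*71*(-1/51) = 21584 - 142/51 = 1100642/51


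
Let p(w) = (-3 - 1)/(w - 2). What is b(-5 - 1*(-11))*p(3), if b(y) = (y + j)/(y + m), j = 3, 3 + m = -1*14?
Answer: 36/11 ≈ 3.2727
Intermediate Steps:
m = -17 (m = -3 - 1*14 = -3 - 14 = -17)
p(w) = -4/(-2 + w)
b(y) = (3 + y)/(-17 + y) (b(y) = (y + 3)/(y - 17) = (3 + y)/(-17 + y))
b(-5 - 1*(-11))*p(3) = ((3 + (-5 - 1*(-11)))/(-17 + (-5 - 1*(-11))))*(-4/(-2 + 3)) = ((3 + (-5 + 11))/(-17 + (-5 + 11)))*(-4/1) = ((3 + 6)/(-17 + 6))*(-4*1) = (9/(-11))*(-4) = -1/11*9*(-4) = -9/11*(-4) = 36/11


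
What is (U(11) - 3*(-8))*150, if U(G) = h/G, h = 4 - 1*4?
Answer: 3600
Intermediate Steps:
h = 0 (h = 4 - 4 = 0)
U(G) = 0 (U(G) = 0/G = 0)
(U(11) - 3*(-8))*150 = (0 - 3*(-8))*150 = (0 + 24)*150 = 24*150 = 3600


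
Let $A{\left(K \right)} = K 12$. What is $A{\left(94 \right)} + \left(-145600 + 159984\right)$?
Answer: $15512$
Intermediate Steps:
$A{\left(K \right)} = 12 K$
$A{\left(94 \right)} + \left(-145600 + 159984\right) = 12 \cdot 94 + \left(-145600 + 159984\right) = 1128 + 14384 = 15512$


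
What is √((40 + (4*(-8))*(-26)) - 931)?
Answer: I*√59 ≈ 7.6811*I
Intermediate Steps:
√((40 + (4*(-8))*(-26)) - 931) = √((40 - 32*(-26)) - 931) = √((40 + 832) - 931) = √(872 - 931) = √(-59) = I*√59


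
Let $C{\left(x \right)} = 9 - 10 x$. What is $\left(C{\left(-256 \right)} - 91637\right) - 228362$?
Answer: $-317430$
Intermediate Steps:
$\left(C{\left(-256 \right)} - 91637\right) - 228362 = \left(\left(9 - -2560\right) - 91637\right) - 228362 = \left(\left(9 + 2560\right) - 91637\right) - 228362 = \left(2569 - 91637\right) - 228362 = -89068 - 228362 = -317430$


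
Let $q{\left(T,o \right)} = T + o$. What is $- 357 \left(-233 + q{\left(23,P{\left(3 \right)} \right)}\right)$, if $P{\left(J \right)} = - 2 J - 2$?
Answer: $77826$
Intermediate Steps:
$P{\left(J \right)} = -2 - 2 J$
$- 357 \left(-233 + q{\left(23,P{\left(3 \right)} \right)}\right) = - 357 \left(-233 + \left(23 - 8\right)\right) = - 357 \left(-233 + 15\right) = \left(-357\right) \left(-218\right) = 77826$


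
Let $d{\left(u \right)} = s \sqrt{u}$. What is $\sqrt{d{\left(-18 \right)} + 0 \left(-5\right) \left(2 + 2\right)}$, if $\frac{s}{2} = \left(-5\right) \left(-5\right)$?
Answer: $5 \sqrt[4]{-1} \cdot 2^{\frac{3}{4}} \sqrt{3} \approx 10.299 + 10.299 i$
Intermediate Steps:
$s = 50$ ($s = 2 \left(\left(-5\right) \left(-5\right)\right) = 2 \cdot 25 = 50$)
$d{\left(u \right)} = 50 \sqrt{u}$
$\sqrt{d{\left(-18 \right)} + 0 \left(-5\right) \left(2 + 2\right)} = \sqrt{50 \sqrt{-18} + 0 \left(-5\right) \left(2 + 2\right)} = \sqrt{50 \cdot 3 i \sqrt{2} + 0 \cdot 4} = \sqrt{150 i \sqrt{2} + 0} = \sqrt{150 i \sqrt{2}} = 5 \cdot 2^{\frac{3}{4}} \sqrt{3} \sqrt{i}$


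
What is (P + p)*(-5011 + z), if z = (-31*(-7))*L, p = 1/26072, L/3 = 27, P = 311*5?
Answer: 254725140963/13036 ≈ 1.9540e+7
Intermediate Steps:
P = 1555
L = 81 (L = 3*27 = 81)
p = 1/26072 ≈ 3.8355e-5
z = 17577 (z = -31*(-7)*81 = 217*81 = 17577)
(P + p)*(-5011 + z) = (1555 + 1/26072)*(-5011 + 17577) = (40541961/26072)*12566 = 254725140963/13036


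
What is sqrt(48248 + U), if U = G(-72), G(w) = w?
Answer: 4*sqrt(3011) ≈ 219.49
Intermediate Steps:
U = -72
sqrt(48248 + U) = sqrt(48248 - 72) = sqrt(48176) = 4*sqrt(3011)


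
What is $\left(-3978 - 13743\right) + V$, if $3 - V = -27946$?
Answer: $10228$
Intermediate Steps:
$V = 27949$ ($V = 3 - -27946 = 3 + 27946 = 27949$)
$\left(-3978 - 13743\right) + V = \left(-3978 - 13743\right) + 27949 = -17721 + 27949 = 10228$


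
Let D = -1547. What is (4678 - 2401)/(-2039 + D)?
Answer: -207/326 ≈ -0.63497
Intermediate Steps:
(4678 - 2401)/(-2039 + D) = (4678 - 2401)/(-2039 - 1547) = 2277/(-3586) = 2277*(-1/3586) = -207/326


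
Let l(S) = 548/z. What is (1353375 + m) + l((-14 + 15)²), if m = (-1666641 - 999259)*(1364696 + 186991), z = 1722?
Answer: -3561647918155151/861 ≈ -4.1366e+12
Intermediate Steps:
l(S) = 274/861 (l(S) = 548/1722 = 548*(1/1722) = 274/861)
m = -4136642373300 (m = -2665900*1551687 = -4136642373300)
(1353375 + m) + l((-14 + 15)²) = (1353375 - 4136642373300) + 274/861 = -4136641019925 + 274/861 = -3561647918155151/861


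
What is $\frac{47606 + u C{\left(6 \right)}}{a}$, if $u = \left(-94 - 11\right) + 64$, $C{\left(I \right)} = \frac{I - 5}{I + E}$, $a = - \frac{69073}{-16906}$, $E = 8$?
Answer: $\frac{5633442679}{483511} \approx 11651.0$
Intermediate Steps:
$a = \frac{69073}{16906}$ ($a = \left(-69073\right) \left(- \frac{1}{16906}\right) = \frac{69073}{16906} \approx 4.0857$)
$C{\left(I \right)} = \frac{-5 + I}{8 + I}$ ($C{\left(I \right)} = \frac{I - 5}{I + 8} = \frac{-5 + I}{8 + I}$)
$u = -41$ ($u = -105 + 64 = -41$)
$\frac{47606 + u C{\left(6 \right)}}{a} = \frac{47606 - 41 \frac{-5 + 6}{8 + 6}}{\frac{69073}{16906}} = \left(47606 - 41 \cdot \frac{1}{14} \cdot 1\right) \frac{16906}{69073} = \left(47606 - \frac{41}{14}\right) \frac{16906}{69073} = \frac{666443}{14} \cdot \frac{16906}{69073} = \frac{5633442679}{483511}$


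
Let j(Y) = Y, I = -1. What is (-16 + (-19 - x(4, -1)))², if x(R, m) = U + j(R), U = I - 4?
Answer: 1156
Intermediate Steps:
U = -5 (U = -1 - 4 = -5)
x(R, m) = -5 + R
(-16 + (-19 - x(4, -1)))² = (-16 + (-19 - (-5 + 4)))² = (-16 + (-19 - 1*(-1)))² = (-16 + (-19 + 1))² = (-16 - 18)² = (-34)² = 1156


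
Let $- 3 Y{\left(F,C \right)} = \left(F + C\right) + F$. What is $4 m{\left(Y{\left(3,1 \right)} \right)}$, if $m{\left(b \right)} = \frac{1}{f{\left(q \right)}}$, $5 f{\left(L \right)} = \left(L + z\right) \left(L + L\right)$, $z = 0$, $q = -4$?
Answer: $\frac{5}{8} \approx 0.625$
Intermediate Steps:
$f{\left(L \right)} = \frac{2 L^{2}}{5}$ ($f{\left(L \right)} = \frac{\left(L + 0\right) \left(L + L\right)}{5} = \frac{L 2 L}{5} = \frac{2 L^{2}}{5}$)
$Y{\left(F,C \right)} = - \frac{2 F}{3} - \frac{C}{3}$ ($Y{\left(F,C \right)} = - \frac{\left(F + C\right) + F}{3} = - \frac{\left(C + F\right) + F}{3} = - \frac{C + 2 F}{3} = - \frac{2 F}{3} - \frac{C}{3}$)
$m{\left(b \right)} = \frac{5}{32}$ ($m{\left(b \right)} = \frac{1}{\frac{2}{5} \left(-4\right)^{2}} = \frac{1}{\frac{2}{5} \cdot 16} = \frac{1}{\frac{32}{5}} = \frac{5}{32}$)
$4 m{\left(Y{\left(3,1 \right)} \right)} = 4 \cdot \frac{5}{32} = \frac{5}{8}$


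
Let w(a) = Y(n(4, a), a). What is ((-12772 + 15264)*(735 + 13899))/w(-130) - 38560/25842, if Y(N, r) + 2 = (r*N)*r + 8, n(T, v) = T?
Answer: 33564189572/62395509 ≈ 537.93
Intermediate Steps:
Y(N, r) = 6 + N*r**2 (Y(N, r) = -2 + ((r*N)*r + 8) = -2 + ((N*r)*r + 8) = -2 + (N*r**2 + 8) = -2 + (8 + N*r**2) = 6 + N*r**2)
w(a) = 6 + 4*a**2
((-12772 + 15264)*(735 + 13899))/w(-130) - 38560/25842 = ((-12772 + 15264)*(735 + 13899))/(6 + 4*(-130)**2) - 38560/25842 = (2492*14634)/(6 + 4*16900) - 38560*1/25842 = 36467928/(6 + 67600) - 19280/12921 = 36467928/67606 - 19280/12921 = 36467928*(1/67606) - 19280/12921 = 2604852/4829 - 19280/12921 = 33564189572/62395509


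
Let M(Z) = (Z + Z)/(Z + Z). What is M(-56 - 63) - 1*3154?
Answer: -3153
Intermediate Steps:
M(Z) = 1 (M(Z) = (2*Z)/((2*Z)) = (2*Z)*(1/(2*Z)) = 1)
M(-56 - 63) - 1*3154 = 1 - 1*3154 = 1 - 3154 = -3153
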